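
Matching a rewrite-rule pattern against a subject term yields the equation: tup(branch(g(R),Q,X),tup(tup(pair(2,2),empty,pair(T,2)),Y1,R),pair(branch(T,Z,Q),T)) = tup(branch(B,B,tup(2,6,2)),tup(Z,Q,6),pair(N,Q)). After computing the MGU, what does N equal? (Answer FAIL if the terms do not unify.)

branch(g(6),tup(pair(2,2),empty,pair(g(6),2)),g(6))

Decompose tup/3: branch(g(R),Q,X) = branch(B,B,tup(2,6,2)),  tup(tup(pair(2,2),empty,pair(T,2)),Y1,R) = tup(Z,Q,6),  pair(branch(T,Z,Q),T) = pair(N,Q).
Decompose branch/3: g(R) = B,  Q = B,  X = tup(2,6,2).
Bind B := g(R); substituting into the one remaining equation that mentions B gives: Q = g(R).
Bind Q := g(R); substituting into the 2 remaining equations that mention Q gives: tup(tup(pair(2,2),empty,pair(T,2)),Y1,R) = tup(Z,g(R),6),  pair(branch(T,Z,g(R)),T) = pair(N,g(R)).
Bind X := tup(2,6,2); no other remaining equation mentions X.
Decompose tup/3: tup(pair(2,2),empty,pair(T,2)) = Z,  Y1 = g(R),  R = 6.
Bind Z := tup(pair(2,2),empty,pair(T,2)); substituting into the one remaining equation that mentions Z gives: pair(branch(T,tup(pair(2,2),empty,pair(T,2)),g(R)),T) = pair(N,g(R)).
Bind Y1 := g(R); no other remaining equation mentions Y1.
Bind R := 6; substituting into the remaining equation gives: pair(branch(T,tup(pair(2,2),empty,pair(T,2)),g(6)),T) = pair(N,g(6)). Substituting into the earlier bindings gives B := g(6), Q := g(6), Y1 := g(6).
Decompose pair/2: branch(T,tup(pair(2,2),empty,pair(T,2)),g(6)) = N,  T = g(6).
Bind N := branch(T,tup(pair(2,2),empty,pair(T,2)),g(6)); no other remaining equation mentions N.
Bind T := g(6). Substituting into the earlier bindings gives Z := tup(pair(2,2),empty,pair(g(6),2)), N := branch(g(6),tup(pair(2,2),empty,pair(g(6),2)),g(6)).
MGU = { B ↦ g(6), Q ↦ g(6), X ↦ tup(2,6,2), Z ↦ tup(pair(2,2),empty,pair(g(6),2)), Y1 ↦ g(6), R ↦ 6, N ↦ branch(g(6),tup(pair(2,2),empty,pair(g(6),2)),g(6)), T ↦ g(6) }, so N ↦ branch(g(6),tup(pair(2,2),empty,pair(g(6),2)),g(6)).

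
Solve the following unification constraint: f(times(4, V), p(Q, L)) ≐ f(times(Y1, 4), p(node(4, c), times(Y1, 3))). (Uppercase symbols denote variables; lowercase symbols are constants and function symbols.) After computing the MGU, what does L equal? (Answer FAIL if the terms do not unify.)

Decompose f/2: times(4, V) ≐ times(Y1, 4),  p(Q, L) ≐ p(node(4, c), times(Y1, 3)).
Decompose times/2: 4 ≐ Y1,  V ≐ 4.
Bind Y1 := 4; substituting into the one remaining equation that mentions Y1 gives: p(Q, L) ≐ p(node(4, c), times(4, 3)).
Bind V := 4; no other remaining equation mentions V.
Decompose p/2: Q ≐ node(4, c),  L ≐ times(4, 3).
Bind Q := node(4, c); no other remaining equation mentions Q.
Bind L := times(4, 3).
MGU = { Y1 -> 4, V -> 4, Q -> node(4, c), L -> times(4, 3) }, so L -> times(4, 3).

times(4, 3)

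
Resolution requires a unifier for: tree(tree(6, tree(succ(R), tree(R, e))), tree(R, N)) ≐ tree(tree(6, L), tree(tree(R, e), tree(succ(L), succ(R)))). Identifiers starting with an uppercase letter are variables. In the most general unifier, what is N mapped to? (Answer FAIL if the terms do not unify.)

FAIL

Decompose tree/2: tree(6, tree(succ(R), tree(R, e))) ≐ tree(6, L),  tree(R, N) ≐ tree(tree(R, e), tree(succ(L), succ(R))).
Decompose tree/2: 6 ≐ 6,  tree(succ(R), tree(R, e)) ≐ L.
Delete trivial equation 6 ≐ 6.
Bind L := tree(succ(R), tree(R, e)); substituting into the remaining equation gives: tree(R, N) ≐ tree(tree(R, e), tree(succ(tree(succ(R), tree(R, e))), succ(R))).
Decompose tree/2: R ≐ tree(R, e),  N ≐ tree(succ(tree(succ(R), tree(R, e))), succ(R)).
Occurs check fails: R occurs in tree(R, e); the equation R ≐ tree(R, e) has no finite solution.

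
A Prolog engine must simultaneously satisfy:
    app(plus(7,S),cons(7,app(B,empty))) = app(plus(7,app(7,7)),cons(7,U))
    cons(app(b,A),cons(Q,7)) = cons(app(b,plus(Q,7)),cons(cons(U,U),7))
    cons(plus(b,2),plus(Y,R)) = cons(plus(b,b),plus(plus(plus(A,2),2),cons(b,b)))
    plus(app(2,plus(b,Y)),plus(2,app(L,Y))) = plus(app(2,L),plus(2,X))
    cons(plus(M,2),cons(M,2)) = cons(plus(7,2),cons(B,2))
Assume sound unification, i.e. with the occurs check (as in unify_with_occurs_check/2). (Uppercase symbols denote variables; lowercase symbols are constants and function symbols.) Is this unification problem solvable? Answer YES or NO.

Decompose app/2: plus(7,S) = plus(7,app(7,7)),  cons(7,app(B,empty)) = cons(7,U).
Decompose plus/2: 7 = 7,  S = app(7,7).
Delete trivial equation 7 = 7.
Bind S := app(7,7); no other remaining equation mentions S.
Decompose cons/2: 7 = 7,  app(B,empty) = U.
Delete trivial equation 7 = 7.
Bind U := app(B,empty); substituting into the one remaining equation that mentions U gives: cons(app(b,A),cons(Q,7)) = cons(app(b,plus(Q,7)),cons(cons(app(B,empty),app(B,empty)),7)).
Decompose cons/2: app(b,A) = app(b,plus(Q,7)),  cons(Q,7) = cons(cons(app(B,empty),app(B,empty)),7).
Decompose app/2: b = b,  A = plus(Q,7).
Delete trivial equation b = b.
Bind A := plus(Q,7); substituting into the one remaining equation that mentions A gives: cons(plus(b,2),plus(Y,R)) = cons(plus(b,b),plus(plus(plus(plus(Q,7),2),2),cons(b,b))).
Decompose cons/2: Q = cons(app(B,empty),app(B,empty)),  7 = 7.
Bind Q := cons(app(B,empty),app(B,empty)); substituting into the one remaining equation that mentions Q gives: cons(plus(b,2),plus(Y,R)) = cons(plus(b,b),plus(plus(plus(plus(cons(app(B,empty),app(B,empty)),7),2),2),cons(b,b))). Substituting into the earlier binding gives A := plus(cons(app(B,empty),app(B,empty)),7).
Delete trivial equation 7 = 7.
Decompose cons/2: plus(b,2) = plus(b,b),  plus(Y,R) = plus(plus(plus(plus(cons(app(B,empty),app(B,empty)),7),2),2),cons(b,b)).
Decompose plus/2: b = b,  2 = b.
Delete trivial equation b = b.
Clash: constants 2 and b differ; no unifier exists.

NO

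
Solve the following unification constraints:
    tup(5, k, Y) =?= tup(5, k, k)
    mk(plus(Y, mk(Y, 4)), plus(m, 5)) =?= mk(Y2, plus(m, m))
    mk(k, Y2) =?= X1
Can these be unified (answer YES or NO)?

NO

Decompose tup/3: 5 =?= 5,  k =?= k,  Y =?= k.
Delete trivial equation 5 =?= 5.
Delete trivial equation k =?= k.
Bind Y := k; substituting into the one remaining equation that mentions Y gives: mk(plus(k, mk(k, 4)), plus(m, 5)) =?= mk(Y2, plus(m, m)).
Decompose mk/2: plus(k, mk(k, 4)) =?= Y2,  plus(m, 5) =?= plus(m, m).
Bind Y2 := plus(k, mk(k, 4)); substituting into the one remaining equation that mentions Y2 gives: mk(k, plus(k, mk(k, 4))) =?= X1.
Decompose plus/2: m =?= m,  5 =?= m.
Delete trivial equation m =?= m.
Clash: constants 5 and m differ; no unifier exists.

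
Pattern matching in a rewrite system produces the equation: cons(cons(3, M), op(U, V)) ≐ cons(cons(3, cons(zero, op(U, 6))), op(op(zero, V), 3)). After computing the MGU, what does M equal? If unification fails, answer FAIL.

cons(zero, op(op(zero, 3), 6))

Decompose cons/2: cons(3, M) ≐ cons(3, cons(zero, op(U, 6))),  op(U, V) ≐ op(op(zero, V), 3).
Decompose cons/2: 3 ≐ 3,  M ≐ cons(zero, op(U, 6)).
Delete trivial equation 3 ≐ 3.
Bind M := cons(zero, op(U, 6)); no other remaining equation mentions M.
Decompose op/2: U ≐ op(zero, V),  V ≐ 3.
Bind U := op(zero, V); no other remaining equation mentions U. Substituting into the earlier binding gives M := cons(zero, op(op(zero, V), 6)).
Bind V := 3. Substituting into the earlier bindings gives M := cons(zero, op(op(zero, 3), 6)), U := op(zero, 3).
MGU = { M := cons(zero, op(op(zero, 3), 6)), U := op(zero, 3), V := 3 }, so M := cons(zero, op(op(zero, 3), 6)).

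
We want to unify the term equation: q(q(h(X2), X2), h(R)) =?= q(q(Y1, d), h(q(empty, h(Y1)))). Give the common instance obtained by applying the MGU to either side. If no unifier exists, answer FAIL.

Decompose q/2: q(h(X2), X2) =?= q(Y1, d),  h(R) =?= h(q(empty, h(Y1))).
Decompose q/2: h(X2) =?= Y1,  X2 =?= d.
Bind Y1 := h(X2); substituting into the one remaining equation that mentions Y1 gives: h(R) =?= h(q(empty, h(h(X2)))).
Bind X2 := d; substituting into the remaining equation gives: h(R) =?= h(q(empty, h(h(d)))). Substituting into the earlier binding gives Y1 := h(d).
Decompose h/1: R =?= q(empty, h(h(d))).
Bind R := q(empty, h(h(d))).
Applying the MGU to either side gives q(q(h(d), d), h(q(empty, h(h(d))))).

q(q(h(d), d), h(q(empty, h(h(d)))))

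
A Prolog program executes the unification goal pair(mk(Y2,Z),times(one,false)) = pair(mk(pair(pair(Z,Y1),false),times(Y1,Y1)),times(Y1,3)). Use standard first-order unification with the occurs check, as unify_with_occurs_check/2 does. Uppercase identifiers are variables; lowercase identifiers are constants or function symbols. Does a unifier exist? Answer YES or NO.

Decompose pair/2: mk(Y2,Z) = mk(pair(pair(Z,Y1),false),times(Y1,Y1)),  times(one,false) = times(Y1,3).
Decompose mk/2: Y2 = pair(pair(Z,Y1),false),  Z = times(Y1,Y1).
Bind Y2 := pair(pair(Z,Y1),false); no other remaining equation mentions Y2.
Bind Z := times(Y1,Y1); no other remaining equation mentions Z. Substituting into the earlier binding gives Y2 := pair(pair(times(Y1,Y1),Y1),false).
Decompose times/2: one = Y1,  false = 3.
Bind Y1 := one; no other remaining equation mentions Y1. Substituting into the earlier bindings gives Y2 := pair(pair(times(one,one),one),false), Z := times(one,one).
Clash: constants false and 3 differ; no unifier exists.

NO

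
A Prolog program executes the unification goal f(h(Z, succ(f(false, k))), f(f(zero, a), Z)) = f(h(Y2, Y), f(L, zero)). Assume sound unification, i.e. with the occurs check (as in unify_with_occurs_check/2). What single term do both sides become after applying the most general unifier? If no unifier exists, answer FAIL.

Decompose f/2: h(Z, succ(f(false, k))) = h(Y2, Y),  f(f(zero, a), Z) = f(L, zero).
Decompose h/2: Z = Y2,  succ(f(false, k)) = Y.
Bind Z := Y2; substituting into the one remaining equation that mentions Z gives: f(f(zero, a), Y2) = f(L, zero).
Bind Y := succ(f(false, k)); no other remaining equation mentions Y.
Decompose f/2: f(zero, a) = L,  Y2 = zero.
Bind L := f(zero, a); no other remaining equation mentions L.
Bind Y2 := zero. Substituting into the earlier binding gives Z := zero.
Applying the MGU to either side gives f(h(zero, succ(f(false, k))), f(f(zero, a), zero)).

f(h(zero, succ(f(false, k))), f(f(zero, a), zero))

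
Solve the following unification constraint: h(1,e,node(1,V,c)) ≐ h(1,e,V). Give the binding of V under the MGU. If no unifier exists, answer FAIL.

Decompose h/3: 1 ≐ 1,  e ≐ e,  node(1,V,c) ≐ V.
Delete trivial equation 1 ≐ 1.
Delete trivial equation e ≐ e.
Occurs check fails: V occurs in node(1,V,c); the equation V ≐ node(1,V,c) has no finite solution.

FAIL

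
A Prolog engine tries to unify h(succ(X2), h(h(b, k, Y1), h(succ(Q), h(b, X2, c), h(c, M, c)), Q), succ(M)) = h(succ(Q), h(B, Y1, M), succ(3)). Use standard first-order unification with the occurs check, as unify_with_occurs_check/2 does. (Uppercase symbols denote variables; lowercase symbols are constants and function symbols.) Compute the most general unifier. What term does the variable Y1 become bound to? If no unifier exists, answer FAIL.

Decompose h/3: succ(X2) = succ(Q),  h(h(b, k, Y1), h(succ(Q), h(b, X2, c), h(c, M, c)), Q) = h(B, Y1, M),  succ(M) = succ(3).
Decompose succ/1: X2 = Q.
Bind X2 := Q; substituting into the one remaining equation that mentions X2 gives: h(h(b, k, Y1), h(succ(Q), h(b, Q, c), h(c, M, c)), Q) = h(B, Y1, M).
Decompose h/3: h(b, k, Y1) = B,  h(succ(Q), h(b, Q, c), h(c, M, c)) = Y1,  Q = M.
Bind B := h(b, k, Y1); no other remaining equation mentions B.
Bind Y1 := h(succ(Q), h(b, Q, c), h(c, M, c)); no other remaining equation mentions Y1. Substituting into the earlier binding gives B := h(b, k, h(succ(Q), h(b, Q, c), h(c, M, c))).
Bind Q := M; no other remaining equation mentions Q. Substituting into the earlier bindings gives X2 := M, B := h(b, k, h(succ(M), h(b, M, c), h(c, M, c))), Y1 := h(succ(M), h(b, M, c), h(c, M, c)).
Decompose succ/1: M = 3.
Bind M := 3. Substituting into the earlier bindings gives X2 := 3, B := h(b, k, h(succ(3), h(b, 3, c), h(c, 3, c))), Y1 := h(succ(3), h(b, 3, c), h(c, 3, c)), Q := 3.
MGU = { X2 -> 3, B -> h(b, k, h(succ(3), h(b, 3, c), h(c, 3, c))), Y1 -> h(succ(3), h(b, 3, c), h(c, 3, c)), Q -> 3, M -> 3 }, so Y1 -> h(succ(3), h(b, 3, c), h(c, 3, c)).

h(succ(3), h(b, 3, c), h(c, 3, c))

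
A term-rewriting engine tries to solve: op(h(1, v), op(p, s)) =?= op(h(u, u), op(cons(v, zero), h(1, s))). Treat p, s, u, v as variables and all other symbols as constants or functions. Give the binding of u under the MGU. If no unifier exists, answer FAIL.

FAIL

Decompose op/2: h(1, v) =?= h(u, u),  op(p, s) =?= op(cons(v, zero), h(1, s)).
Decompose h/2: 1 =?= u,  v =?= u.
Bind u := 1; substituting into the one remaining equation that mentions u gives: v =?= 1.
Bind v := 1; substituting into the remaining equation gives: op(p, s) =?= op(cons(1, zero), h(1, s)).
Decompose op/2: p =?= cons(1, zero),  s =?= h(1, s).
Bind p := cons(1, zero); no other remaining equation mentions p.
Occurs check fails: s occurs in h(1, s); the equation s =?= h(1, s) has no finite solution.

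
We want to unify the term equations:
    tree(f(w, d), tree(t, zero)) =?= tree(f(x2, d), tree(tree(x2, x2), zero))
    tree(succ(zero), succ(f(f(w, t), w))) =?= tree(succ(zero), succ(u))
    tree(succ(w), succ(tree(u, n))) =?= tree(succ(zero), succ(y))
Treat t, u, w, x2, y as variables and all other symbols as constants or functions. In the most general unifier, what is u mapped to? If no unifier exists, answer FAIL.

Decompose tree/2: f(w, d) =?= f(x2, d),  tree(t, zero) =?= tree(tree(x2, x2), zero).
Decompose f/2: w =?= x2,  d =?= d.
Bind w := x2; substituting into the 2 remaining equations that mention w gives: tree(succ(zero), succ(f(f(x2, t), x2))) =?= tree(succ(zero), succ(u)),  tree(succ(x2), succ(tree(u, n))) =?= tree(succ(zero), succ(y)).
Delete trivial equation d =?= d.
Decompose tree/2: t =?= tree(x2, x2),  zero =?= zero.
Bind t := tree(x2, x2); substituting into the one remaining equation that mentions t gives: tree(succ(zero), succ(f(f(x2, tree(x2, x2)), x2))) =?= tree(succ(zero), succ(u)).
Delete trivial equation zero =?= zero.
Decompose tree/2: succ(zero) =?= succ(zero),  succ(f(f(x2, tree(x2, x2)), x2)) =?= succ(u).
Delete trivial equation succ(zero) =?= succ(zero).
Decompose succ/1: f(f(x2, tree(x2, x2)), x2) =?= u.
Bind u := f(f(x2, tree(x2, x2)), x2); substituting into the remaining equation gives: tree(succ(x2), succ(tree(f(f(x2, tree(x2, x2)), x2), n))) =?= tree(succ(zero), succ(y)).
Decompose tree/2: succ(x2) =?= succ(zero),  succ(tree(f(f(x2, tree(x2, x2)), x2), n)) =?= succ(y).
Decompose succ/1: x2 =?= zero.
Bind x2 := zero; substituting into the remaining equation gives: succ(tree(f(f(zero, tree(zero, zero)), zero), n)) =?= succ(y). Substituting into the earlier bindings gives w := zero, t := tree(zero, zero), u := f(f(zero, tree(zero, zero)), zero).
Decompose succ/1: tree(f(f(zero, tree(zero, zero)), zero), n) =?= y.
Bind y := tree(f(f(zero, tree(zero, zero)), zero), n).
MGU = { w -> zero, t -> tree(zero, zero), u -> f(f(zero, tree(zero, zero)), zero), x2 -> zero, y -> tree(f(f(zero, tree(zero, zero)), zero), n) }, so u -> f(f(zero, tree(zero, zero)), zero).

f(f(zero, tree(zero, zero)), zero)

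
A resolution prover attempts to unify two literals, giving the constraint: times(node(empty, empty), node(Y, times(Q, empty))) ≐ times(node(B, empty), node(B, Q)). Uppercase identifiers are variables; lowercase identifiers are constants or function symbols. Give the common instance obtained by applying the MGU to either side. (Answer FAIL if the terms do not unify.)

FAIL

Decompose times/2: node(empty, empty) ≐ node(B, empty),  node(Y, times(Q, empty)) ≐ node(B, Q).
Decompose node/2: empty ≐ B,  empty ≐ empty.
Bind B := empty; substituting into the one remaining equation that mentions B gives: node(Y, times(Q, empty)) ≐ node(empty, Q).
Delete trivial equation empty ≐ empty.
Decompose node/2: Y ≐ empty,  times(Q, empty) ≐ Q.
Bind Y := empty; no other remaining equation mentions Y.
Occurs check fails: Q occurs in times(Q, empty); the equation Q ≐ times(Q, empty) has no finite solution.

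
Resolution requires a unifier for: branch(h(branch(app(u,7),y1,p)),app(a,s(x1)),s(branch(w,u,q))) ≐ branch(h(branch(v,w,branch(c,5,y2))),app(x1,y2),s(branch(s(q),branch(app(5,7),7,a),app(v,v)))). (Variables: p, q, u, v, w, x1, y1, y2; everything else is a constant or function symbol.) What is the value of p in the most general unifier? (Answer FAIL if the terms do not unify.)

branch(c,5,s(a))

Decompose branch/3: h(branch(app(u,7),y1,p)) ≐ h(branch(v,w,branch(c,5,y2))),  app(a,s(x1)) ≐ app(x1,y2),  s(branch(w,u,q)) ≐ s(branch(s(q),branch(app(5,7),7,a),app(v,v))).
Decompose h/1: branch(app(u,7),y1,p) ≐ branch(v,w,branch(c,5,y2)).
Decompose branch/3: app(u,7) ≐ v,  y1 ≐ w,  p ≐ branch(c,5,y2).
Bind v := app(u,7); substituting into the one remaining equation that mentions v gives: s(branch(w,u,q)) ≐ s(branch(s(q),branch(app(5,7),7,a),app(app(u,7),app(u,7)))).
Bind y1 := w; no other remaining equation mentions y1.
Bind p := branch(c,5,y2); no other remaining equation mentions p.
Decompose app/2: a ≐ x1,  s(x1) ≐ y2.
Bind x1 := a; substituting into the one remaining equation that mentions x1 gives: s(a) ≐ y2.
Bind y2 := s(a); no other remaining equation mentions y2. Substituting into the earlier binding gives p := branch(c,5,s(a)).
Decompose s/1: branch(w,u,q) ≐ branch(s(q),branch(app(5,7),7,a),app(app(u,7),app(u,7))).
Decompose branch/3: w ≐ s(q),  u ≐ branch(app(5,7),7,a),  q ≐ app(app(u,7),app(u,7)).
Bind w := s(q); no other remaining equation mentions w. Substituting into the earlier binding gives y1 := s(q).
Bind u := branch(app(5,7),7,a); substituting into the remaining equation gives: q ≐ app(app(branch(app(5,7),7,a),7),app(branch(app(5,7),7,a),7)). Substituting into the earlier binding gives v := app(branch(app(5,7),7,a),7).
Bind q := app(app(branch(app(5,7),7,a),7),app(branch(app(5,7),7,a),7)). Substituting into the earlier bindings gives y1 := s(app(app(branch(app(5,7),7,a),7),app(branch(app(5,7),7,a),7))), w := s(app(app(branch(app(5,7),7,a),7),app(branch(app(5,7),7,a),7))).
MGU = { v ↦ app(branch(app(5,7),7,a),7), y1 ↦ s(app(app(branch(app(5,7),7,a),7),app(branch(app(5,7),7,a),7))), p ↦ branch(c,5,s(a)), x1 ↦ a, y2 ↦ s(a), w ↦ s(app(app(branch(app(5,7),7,a),7),app(branch(app(5,7),7,a),7))), u ↦ branch(app(5,7),7,a), q ↦ app(app(branch(app(5,7),7,a),7),app(branch(app(5,7),7,a),7)) }, so p ↦ branch(c,5,s(a)).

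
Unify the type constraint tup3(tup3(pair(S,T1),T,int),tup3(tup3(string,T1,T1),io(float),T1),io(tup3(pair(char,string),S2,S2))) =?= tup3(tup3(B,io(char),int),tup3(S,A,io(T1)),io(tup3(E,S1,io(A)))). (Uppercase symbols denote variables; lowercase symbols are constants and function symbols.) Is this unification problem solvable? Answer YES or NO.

Decompose tup3/3: tup3(pair(S,T1),T,int) =?= tup3(B,io(char),int),  tup3(tup3(string,T1,T1),io(float),T1) =?= tup3(S,A,io(T1)),  io(tup3(pair(char,string),S2,S2)) =?= io(tup3(E,S1,io(A))).
Decompose tup3/3: pair(S,T1) =?= B,  T =?= io(char),  int =?= int.
Bind B := pair(S,T1); no other remaining equation mentions B.
Bind T := io(char); no other remaining equation mentions T.
Delete trivial equation int =?= int.
Decompose tup3/3: tup3(string,T1,T1) =?= S,  io(float) =?= A,  T1 =?= io(T1).
Bind S := tup3(string,T1,T1); no other remaining equation mentions S. Substituting into the earlier binding gives B := pair(tup3(string,T1,T1),T1).
Bind A := io(float); substituting into the one remaining equation that mentions A gives: io(tup3(pair(char,string),S2,S2)) =?= io(tup3(E,S1,io(io(float)))).
Occurs check fails: T1 occurs in io(T1); the equation T1 =?= io(T1) has no finite solution.

NO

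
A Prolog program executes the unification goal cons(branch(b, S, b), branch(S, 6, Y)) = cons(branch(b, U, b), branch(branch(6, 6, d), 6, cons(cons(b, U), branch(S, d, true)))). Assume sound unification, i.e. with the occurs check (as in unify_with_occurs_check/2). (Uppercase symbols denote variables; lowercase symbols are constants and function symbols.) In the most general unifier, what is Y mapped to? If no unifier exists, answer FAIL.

cons(cons(b, branch(6, 6, d)), branch(branch(6, 6, d), d, true))

Decompose cons/2: branch(b, S, b) = branch(b, U, b),  branch(S, 6, Y) = branch(branch(6, 6, d), 6, cons(cons(b, U), branch(S, d, true))).
Decompose branch/3: b = b,  S = U,  b = b.
Delete trivial equation b = b.
Bind S := U; substituting into the one remaining equation that mentions S gives: branch(U, 6, Y) = branch(branch(6, 6, d), 6, cons(cons(b, U), branch(U, d, true))).
Delete trivial equation b = b.
Decompose branch/3: U = branch(6, 6, d),  6 = 6,  Y = cons(cons(b, U), branch(U, d, true)).
Bind U := branch(6, 6, d); substituting into the one remaining equation that mentions U gives: Y = cons(cons(b, branch(6, 6, d)), branch(branch(6, 6, d), d, true)). Substituting into the earlier binding gives S := branch(6, 6, d).
Delete trivial equation 6 = 6.
Bind Y := cons(cons(b, branch(6, 6, d)), branch(branch(6, 6, d), d, true)).
MGU = { S = branch(6, 6, d), U = branch(6, 6, d), Y = cons(cons(b, branch(6, 6, d)), branch(branch(6, 6, d), d, true)) }, so Y = cons(cons(b, branch(6, 6, d)), branch(branch(6, 6, d), d, true)).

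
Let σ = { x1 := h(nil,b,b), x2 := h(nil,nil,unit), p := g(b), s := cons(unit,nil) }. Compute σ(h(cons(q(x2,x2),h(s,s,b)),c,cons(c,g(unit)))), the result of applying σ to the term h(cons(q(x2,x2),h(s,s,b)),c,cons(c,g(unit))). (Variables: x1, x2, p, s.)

h(cons(q(h(nil,nil,unit),h(nil,nil,unit)),h(cons(unit,nil),cons(unit,nil),b)),c,cons(c,g(unit)))

Replace each occurrence of x2 with h(nil,nil,unit).
Replace each occurrence of s with cons(unit,nil).
Result: h(cons(q(h(nil,nil,unit),h(nil,nil,unit)),h(cons(unit,nil),cons(unit,nil),b)),c,cons(c,g(unit))).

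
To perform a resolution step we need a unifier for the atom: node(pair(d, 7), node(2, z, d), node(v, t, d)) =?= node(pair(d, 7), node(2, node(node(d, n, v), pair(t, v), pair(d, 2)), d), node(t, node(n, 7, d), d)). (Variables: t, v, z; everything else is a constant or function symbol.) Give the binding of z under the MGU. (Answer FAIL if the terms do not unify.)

node(node(d, n, node(n, 7, d)), pair(node(n, 7, d), node(n, 7, d)), pair(d, 2))

Decompose node/3: pair(d, 7) =?= pair(d, 7),  node(2, z, d) =?= node(2, node(node(d, n, v), pair(t, v), pair(d, 2)), d),  node(v, t, d) =?= node(t, node(n, 7, d), d).
Delete trivial equation pair(d, 7) =?= pair(d, 7).
Decompose node/3: 2 =?= 2,  z =?= node(node(d, n, v), pair(t, v), pair(d, 2)),  d =?= d.
Delete trivial equation 2 =?= 2.
Bind z := node(node(d, n, v), pair(t, v), pair(d, 2)); no other remaining equation mentions z.
Delete trivial equation d =?= d.
Decompose node/3: v =?= t,  t =?= node(n, 7, d),  d =?= d.
Bind v := t; no other remaining equation mentions v. Substituting into the earlier binding gives z := node(node(d, n, t), pair(t, t), pair(d, 2)).
Bind t := node(n, 7, d); no other remaining equation mentions t. Substituting into the earlier bindings gives z := node(node(d, n, node(n, 7, d)), pair(node(n, 7, d), node(n, 7, d)), pair(d, 2)), v := node(n, 7, d).
Delete trivial equation d =?= d.
MGU = { z := node(node(d, n, node(n, 7, d)), pair(node(n, 7, d), node(n, 7, d)), pair(d, 2)), v := node(n, 7, d), t := node(n, 7, d) }, so z := node(node(d, n, node(n, 7, d)), pair(node(n, 7, d), node(n, 7, d)), pair(d, 2)).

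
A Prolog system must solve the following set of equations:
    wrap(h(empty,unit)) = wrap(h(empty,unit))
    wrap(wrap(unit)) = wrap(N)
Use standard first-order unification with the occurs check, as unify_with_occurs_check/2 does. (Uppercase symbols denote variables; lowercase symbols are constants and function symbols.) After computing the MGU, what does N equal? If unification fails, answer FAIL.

Delete trivial equation wrap(h(empty,unit)) = wrap(h(empty,unit)).
Decompose wrap/1: wrap(unit) = N.
Bind N := wrap(unit).
MGU = { N -> wrap(unit) }, so N -> wrap(unit).

wrap(unit)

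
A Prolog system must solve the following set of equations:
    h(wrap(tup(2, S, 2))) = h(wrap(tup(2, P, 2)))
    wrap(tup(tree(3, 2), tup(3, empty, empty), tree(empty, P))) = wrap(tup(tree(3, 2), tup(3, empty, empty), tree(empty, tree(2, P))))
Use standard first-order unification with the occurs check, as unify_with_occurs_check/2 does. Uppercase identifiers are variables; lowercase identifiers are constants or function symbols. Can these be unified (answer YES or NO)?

Decompose h/1: wrap(tup(2, S, 2)) = wrap(tup(2, P, 2)).
Decompose wrap/1: tup(2, S, 2) = tup(2, P, 2).
Decompose tup/3: 2 = 2,  S = P,  2 = 2.
Delete trivial equation 2 = 2.
Bind S := P; no other remaining equation mentions S.
Delete trivial equation 2 = 2.
Decompose wrap/1: tup(tree(3, 2), tup(3, empty, empty), tree(empty, P)) = tup(tree(3, 2), tup(3, empty, empty), tree(empty, tree(2, P))).
Decompose tup/3: tree(3, 2) = tree(3, 2),  tup(3, empty, empty) = tup(3, empty, empty),  tree(empty, P) = tree(empty, tree(2, P)).
Delete trivial equation tree(3, 2) = tree(3, 2).
Delete trivial equation tup(3, empty, empty) = tup(3, empty, empty).
Decompose tree/2: empty = empty,  P = tree(2, P).
Delete trivial equation empty = empty.
Occurs check fails: P occurs in tree(2, P); the equation P = tree(2, P) has no finite solution.

NO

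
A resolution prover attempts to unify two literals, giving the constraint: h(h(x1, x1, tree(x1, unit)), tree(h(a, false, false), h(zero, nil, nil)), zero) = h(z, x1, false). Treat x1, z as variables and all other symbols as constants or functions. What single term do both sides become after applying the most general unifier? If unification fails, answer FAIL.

Decompose h/3: h(x1, x1, tree(x1, unit)) = z,  tree(h(a, false, false), h(zero, nil, nil)) = x1,  zero = false.
Bind z := h(x1, x1, tree(x1, unit)); no other remaining equation mentions z.
Bind x1 := tree(h(a, false, false), h(zero, nil, nil)); no other remaining equation mentions x1. Substituting into the earlier binding gives z := h(tree(h(a, false, false), h(zero, nil, nil)), tree(h(a, false, false), h(zero, nil, nil)), tree(tree(h(a, false, false), h(zero, nil, nil)), unit)).
Clash: constants zero and false differ; no unifier exists.

FAIL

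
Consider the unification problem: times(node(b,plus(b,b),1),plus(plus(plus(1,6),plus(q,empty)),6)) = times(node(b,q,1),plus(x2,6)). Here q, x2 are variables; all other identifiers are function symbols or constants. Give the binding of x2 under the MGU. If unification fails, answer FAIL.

Decompose times/2: node(b,plus(b,b),1) = node(b,q,1),  plus(plus(plus(1,6),plus(q,empty)),6) = plus(x2,6).
Decompose node/3: b = b,  plus(b,b) = q,  1 = 1.
Delete trivial equation b = b.
Bind q := plus(b,b); substituting into the one remaining equation that mentions q gives: plus(plus(plus(1,6),plus(plus(b,b),empty)),6) = plus(x2,6).
Delete trivial equation 1 = 1.
Decompose plus/2: plus(plus(1,6),plus(plus(b,b),empty)) = x2,  6 = 6.
Bind x2 := plus(plus(1,6),plus(plus(b,b),empty)); no other remaining equation mentions x2.
Delete trivial equation 6 = 6.
MGU = { q := plus(b,b), x2 := plus(plus(1,6),plus(plus(b,b),empty)) }, so x2 := plus(plus(1,6),plus(plus(b,b),empty)).

plus(plus(1,6),plus(plus(b,b),empty))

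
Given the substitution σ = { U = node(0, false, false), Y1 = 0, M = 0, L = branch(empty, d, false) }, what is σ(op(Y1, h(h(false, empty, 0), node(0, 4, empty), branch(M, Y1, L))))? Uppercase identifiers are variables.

op(0, h(h(false, empty, 0), node(0, 4, empty), branch(0, 0, branch(empty, d, false))))

Replace each occurrence of Y1 with 0.
Replace each occurrence of M with 0.
Replace each occurrence of L with branch(empty, d, false).
Result: op(0, h(h(false, empty, 0), node(0, 4, empty), branch(0, 0, branch(empty, d, false)))).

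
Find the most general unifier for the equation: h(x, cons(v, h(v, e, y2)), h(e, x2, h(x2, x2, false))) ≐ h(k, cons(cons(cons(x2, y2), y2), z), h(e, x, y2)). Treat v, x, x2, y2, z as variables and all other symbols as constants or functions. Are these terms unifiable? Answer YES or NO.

Decompose h/3: x ≐ k,  cons(v, h(v, e, y2)) ≐ cons(cons(cons(x2, y2), y2), z),  h(e, x2, h(x2, x2, false)) ≐ h(e, x, y2).
Bind x := k; substituting into the one remaining equation that mentions x gives: h(e, x2, h(x2, x2, false)) ≐ h(e, k, y2).
Decompose cons/2: v ≐ cons(cons(x2, y2), y2),  h(v, e, y2) ≐ z.
Bind v := cons(cons(x2, y2), y2); substituting into the one remaining equation that mentions v gives: h(cons(cons(x2, y2), y2), e, y2) ≐ z.
Bind z := h(cons(cons(x2, y2), y2), e, y2); no other remaining equation mentions z.
Decompose h/3: e ≐ e,  x2 ≐ k,  h(x2, x2, false) ≐ y2.
Delete trivial equation e ≐ e.
Bind x2 := k; substituting into the remaining equation gives: h(k, k, false) ≐ y2. Substituting into the earlier bindings gives v := cons(cons(k, y2), y2), z := h(cons(cons(k, y2), y2), e, y2).
Bind y2 := h(k, k, false). Substituting into the earlier bindings gives v := cons(cons(k, h(k, k, false)), h(k, k, false)), z := h(cons(cons(k, h(k, k, false)), h(k, k, false)), e, h(k, k, false)).
No equations remain and no clash or occurs-check failure arose, so a unifier exists.

YES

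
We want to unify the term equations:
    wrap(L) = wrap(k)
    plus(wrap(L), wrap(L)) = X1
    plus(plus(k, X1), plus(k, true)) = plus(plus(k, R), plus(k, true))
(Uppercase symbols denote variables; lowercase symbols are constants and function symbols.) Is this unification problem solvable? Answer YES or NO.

YES

Decompose wrap/1: L = k.
Bind L := k; substituting into the one remaining equation that mentions L gives: plus(wrap(k), wrap(k)) = X1.
Bind X1 := plus(wrap(k), wrap(k)); substituting into the remaining equation gives: plus(plus(k, plus(wrap(k), wrap(k))), plus(k, true)) = plus(plus(k, R), plus(k, true)).
Decompose plus/2: plus(k, plus(wrap(k), wrap(k))) = plus(k, R),  plus(k, true) = plus(k, true).
Decompose plus/2: k = k,  plus(wrap(k), wrap(k)) = R.
Delete trivial equation k = k.
Bind R := plus(wrap(k), wrap(k)); no other remaining equation mentions R.
Delete trivial equation plus(k, true) = plus(k, true).
No equations remain and no clash or occurs-check failure arose, so a unifier exists.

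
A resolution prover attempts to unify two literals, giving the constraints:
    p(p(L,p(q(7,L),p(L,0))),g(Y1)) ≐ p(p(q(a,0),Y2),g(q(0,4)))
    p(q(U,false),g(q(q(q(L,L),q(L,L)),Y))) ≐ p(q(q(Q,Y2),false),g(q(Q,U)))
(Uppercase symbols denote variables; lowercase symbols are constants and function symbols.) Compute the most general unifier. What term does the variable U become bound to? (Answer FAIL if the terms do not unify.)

q(q(q(q(a,0),q(a,0)),q(q(a,0),q(a,0))),p(q(7,q(a,0)),p(q(a,0),0)))

Decompose p/2: p(L,p(q(7,L),p(L,0))) ≐ p(q(a,0),Y2),  g(Y1) ≐ g(q(0,4)).
Decompose p/2: L ≐ q(a,0),  p(q(7,L),p(L,0)) ≐ Y2.
Bind L := q(a,0); substituting into the 2 remaining equations that mention L gives: p(q(7,q(a,0)),p(q(a,0),0)) ≐ Y2,  p(q(U,false),g(q(q(q(q(a,0),q(a,0)),q(q(a,0),q(a,0))),Y))) ≐ p(q(q(Q,Y2),false),g(q(Q,U))).
Bind Y2 := p(q(7,q(a,0)),p(q(a,0),0)); substituting into the one remaining equation that mentions Y2 gives: p(q(U,false),g(q(q(q(q(a,0),q(a,0)),q(q(a,0),q(a,0))),Y))) ≐ p(q(q(Q,p(q(7,q(a,0)),p(q(a,0),0))),false),g(q(Q,U))).
Decompose g/1: Y1 ≐ q(0,4).
Bind Y1 := q(0,4); no other remaining equation mentions Y1.
Decompose p/2: q(U,false) ≐ q(q(Q,p(q(7,q(a,0)),p(q(a,0),0))),false),  g(q(q(q(q(a,0),q(a,0)),q(q(a,0),q(a,0))),Y)) ≐ g(q(Q,U)).
Decompose q/2: U ≐ q(Q,p(q(7,q(a,0)),p(q(a,0),0))),  false ≐ false.
Bind U := q(Q,p(q(7,q(a,0)),p(q(a,0),0))); substituting into the one remaining equation that mentions U gives: g(q(q(q(q(a,0),q(a,0)),q(q(a,0),q(a,0))),Y)) ≐ g(q(Q,q(Q,p(q(7,q(a,0)),p(q(a,0),0))))).
Delete trivial equation false ≐ false.
Decompose g/1: q(q(q(q(a,0),q(a,0)),q(q(a,0),q(a,0))),Y) ≐ q(Q,q(Q,p(q(7,q(a,0)),p(q(a,0),0)))).
Decompose q/2: q(q(q(a,0),q(a,0)),q(q(a,0),q(a,0))) ≐ Q,  Y ≐ q(Q,p(q(7,q(a,0)),p(q(a,0),0))).
Bind Q := q(q(q(a,0),q(a,0)),q(q(a,0),q(a,0))); substituting into the remaining equation gives: Y ≐ q(q(q(q(a,0),q(a,0)),q(q(a,0),q(a,0))),p(q(7,q(a,0)),p(q(a,0),0))). Substituting into the earlier binding gives U := q(q(q(q(a,0),q(a,0)),q(q(a,0),q(a,0))),p(q(7,q(a,0)),p(q(a,0),0))).
Bind Y := q(q(q(q(a,0),q(a,0)),q(q(a,0),q(a,0))),p(q(7,q(a,0)),p(q(a,0),0))).
MGU = { L := q(a,0), Y2 := p(q(7,q(a,0)),p(q(a,0),0)), Y1 := q(0,4), U := q(q(q(q(a,0),q(a,0)),q(q(a,0),q(a,0))),p(q(7,q(a,0)),p(q(a,0),0))), Q := q(q(q(a,0),q(a,0)),q(q(a,0),q(a,0))), Y := q(q(q(q(a,0),q(a,0)),q(q(a,0),q(a,0))),p(q(7,q(a,0)),p(q(a,0),0))) }, so U := q(q(q(q(a,0),q(a,0)),q(q(a,0),q(a,0))),p(q(7,q(a,0)),p(q(a,0),0))).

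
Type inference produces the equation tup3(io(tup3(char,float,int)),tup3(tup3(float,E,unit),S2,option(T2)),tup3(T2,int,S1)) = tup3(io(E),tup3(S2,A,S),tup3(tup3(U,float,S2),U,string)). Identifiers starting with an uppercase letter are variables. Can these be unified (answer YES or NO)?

Decompose tup3/3: io(tup3(char,float,int)) = io(E),  tup3(tup3(float,E,unit),S2,option(T2)) = tup3(S2,A,S),  tup3(T2,int,S1) = tup3(tup3(U,float,S2),U,string).
Decompose io/1: tup3(char,float,int) = E.
Bind E := tup3(char,float,int); substituting into the one remaining equation that mentions E gives: tup3(tup3(float,tup3(char,float,int),unit),S2,option(T2)) = tup3(S2,A,S).
Decompose tup3/3: tup3(float,tup3(char,float,int),unit) = S2,  S2 = A,  option(T2) = S.
Bind S2 := tup3(float,tup3(char,float,int),unit); substituting into the 2 remaining equations that mention S2 gives: tup3(float,tup3(char,float,int),unit) = A,  tup3(T2,int,S1) = tup3(tup3(U,float,tup3(float,tup3(char,float,int),unit)),U,string).
Bind A := tup3(float,tup3(char,float,int),unit); no other remaining equation mentions A.
Bind S := option(T2); no other remaining equation mentions S.
Decompose tup3/3: T2 = tup3(U,float,tup3(float,tup3(char,float,int),unit)),  int = U,  S1 = string.
Bind T2 := tup3(U,float,tup3(float,tup3(char,float,int),unit)); no other remaining equation mentions T2. Substituting into the earlier binding gives S := option(tup3(U,float,tup3(float,tup3(char,float,int),unit))).
Bind U := int; no other remaining equation mentions U. Substituting into the earlier bindings gives S := option(tup3(int,float,tup3(float,tup3(char,float,int),unit))), T2 := tup3(int,float,tup3(float,tup3(char,float,int),unit)).
Bind S1 := string.
No equations remain and no clash or occurs-check failure arose, so a unifier exists.

YES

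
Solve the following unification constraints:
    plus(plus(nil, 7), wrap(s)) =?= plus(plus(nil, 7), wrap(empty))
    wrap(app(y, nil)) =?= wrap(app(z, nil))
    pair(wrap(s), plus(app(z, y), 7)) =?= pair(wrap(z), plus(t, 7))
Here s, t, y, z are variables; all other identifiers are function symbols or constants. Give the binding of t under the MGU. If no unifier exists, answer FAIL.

app(empty, empty)

Decompose plus/2: plus(nil, 7) =?= plus(nil, 7),  wrap(s) =?= wrap(empty).
Delete trivial equation plus(nil, 7) =?= plus(nil, 7).
Decompose wrap/1: s =?= empty.
Bind s := empty; substituting into the one remaining equation that mentions s gives: pair(wrap(empty), plus(app(z, y), 7)) =?= pair(wrap(z), plus(t, 7)).
Decompose wrap/1: app(y, nil) =?= app(z, nil).
Decompose app/2: y =?= z,  nil =?= nil.
Bind y := z; substituting into the one remaining equation that mentions y gives: pair(wrap(empty), plus(app(z, z), 7)) =?= pair(wrap(z), plus(t, 7)).
Delete trivial equation nil =?= nil.
Decompose pair/2: wrap(empty) =?= wrap(z),  plus(app(z, z), 7) =?= plus(t, 7).
Decompose wrap/1: empty =?= z.
Bind z := empty; substituting into the remaining equation gives: plus(app(empty, empty), 7) =?= plus(t, 7). Substituting into the earlier binding gives y := empty.
Decompose plus/2: app(empty, empty) =?= t,  7 =?= 7.
Bind t := app(empty, empty); no other remaining equation mentions t.
Delete trivial equation 7 =?= 7.
MGU = { s ↦ empty, y ↦ empty, z ↦ empty, t ↦ app(empty, empty) }, so t ↦ app(empty, empty).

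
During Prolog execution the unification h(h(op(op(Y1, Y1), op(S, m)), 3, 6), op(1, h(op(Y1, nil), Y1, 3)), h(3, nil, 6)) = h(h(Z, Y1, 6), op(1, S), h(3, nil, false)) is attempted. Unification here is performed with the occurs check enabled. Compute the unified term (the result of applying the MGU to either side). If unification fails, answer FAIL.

FAIL

Decompose h/3: h(op(op(Y1, Y1), op(S, m)), 3, 6) = h(Z, Y1, 6),  op(1, h(op(Y1, nil), Y1, 3)) = op(1, S),  h(3, nil, 6) = h(3, nil, false).
Decompose h/3: op(op(Y1, Y1), op(S, m)) = Z,  3 = Y1,  6 = 6.
Bind Z := op(op(Y1, Y1), op(S, m)); no other remaining equation mentions Z.
Bind Y1 := 3; substituting into the one remaining equation that mentions Y1 gives: op(1, h(op(3, nil), 3, 3)) = op(1, S). Substituting into the earlier binding gives Z := op(op(3, 3), op(S, m)).
Delete trivial equation 6 = 6.
Decompose op/2: 1 = 1,  h(op(3, nil), 3, 3) = S.
Delete trivial equation 1 = 1.
Bind S := h(op(3, nil), 3, 3); no other remaining equation mentions S. Substituting into the earlier binding gives Z := op(op(3, 3), op(h(op(3, nil), 3, 3), m)).
Decompose h/3: 3 = 3,  nil = nil,  6 = false.
Delete trivial equation 3 = 3.
Delete trivial equation nil = nil.
Clash: constants 6 and false differ; no unifier exists.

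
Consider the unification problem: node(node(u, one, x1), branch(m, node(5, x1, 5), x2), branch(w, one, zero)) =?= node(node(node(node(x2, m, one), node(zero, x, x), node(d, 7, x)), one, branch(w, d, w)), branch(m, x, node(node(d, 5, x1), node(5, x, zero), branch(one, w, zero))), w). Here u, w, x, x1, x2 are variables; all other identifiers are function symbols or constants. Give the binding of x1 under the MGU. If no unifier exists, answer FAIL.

Decompose node/3: node(u, one, x1) =?= node(node(node(x2, m, one), node(zero, x, x), node(d, 7, x)), one, branch(w, d, w)),  branch(m, node(5, x1, 5), x2) =?= branch(m, x, node(node(d, 5, x1), node(5, x, zero), branch(one, w, zero))),  branch(w, one, zero) =?= w.
Decompose node/3: u =?= node(node(x2, m, one), node(zero, x, x), node(d, 7, x)),  one =?= one,  x1 =?= branch(w, d, w).
Bind u := node(node(x2, m, one), node(zero, x, x), node(d, 7, x)); no other remaining equation mentions u.
Delete trivial equation one =?= one.
Bind x1 := branch(w, d, w); substituting into the one remaining equation that mentions x1 gives: branch(m, node(5, branch(w, d, w), 5), x2) =?= branch(m, x, node(node(d, 5, branch(w, d, w)), node(5, x, zero), branch(one, w, zero))).
Decompose branch/3: m =?= m,  node(5, branch(w, d, w), 5) =?= x,  x2 =?= node(node(d, 5, branch(w, d, w)), node(5, x, zero), branch(one, w, zero)).
Delete trivial equation m =?= m.
Bind x := node(5, branch(w, d, w), 5); substituting into the one remaining equation that mentions x gives: x2 =?= node(node(d, 5, branch(w, d, w)), node(5, node(5, branch(w, d, w), 5), zero), branch(one, w, zero)). Substituting into the earlier binding gives u := node(node(x2, m, one), node(zero, node(5, branch(w, d, w), 5), node(5, branch(w, d, w), 5)), node(d, 7, node(5, branch(w, d, w), 5))).
Bind x2 := node(node(d, 5, branch(w, d, w)), node(5, node(5, branch(w, d, w), 5), zero), branch(one, w, zero)); no other remaining equation mentions x2. Substituting into the earlier binding gives u := node(node(node(node(d, 5, branch(w, d, w)), node(5, node(5, branch(w, d, w), 5), zero), branch(one, w, zero)), m, one), node(zero, node(5, branch(w, d, w), 5), node(5, branch(w, d, w), 5)), node(d, 7, node(5, branch(w, d, w), 5))).
Occurs check fails: w occurs in branch(w, one, zero); the equation w =?= branch(w, one, zero) has no finite solution.

FAIL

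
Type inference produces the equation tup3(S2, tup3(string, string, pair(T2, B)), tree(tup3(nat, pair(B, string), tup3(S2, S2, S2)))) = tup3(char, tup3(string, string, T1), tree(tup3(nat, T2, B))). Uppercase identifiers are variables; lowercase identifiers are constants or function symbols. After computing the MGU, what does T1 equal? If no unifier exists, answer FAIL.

pair(pair(tup3(char, char, char), string), tup3(char, char, char))

Decompose tup3/3: S2 = char,  tup3(string, string, pair(T2, B)) = tup3(string, string, T1),  tree(tup3(nat, pair(B, string), tup3(S2, S2, S2))) = tree(tup3(nat, T2, B)).
Bind S2 := char; substituting into the one remaining equation that mentions S2 gives: tree(tup3(nat, pair(B, string), tup3(char, char, char))) = tree(tup3(nat, T2, B)).
Decompose tup3/3: string = string,  string = string,  pair(T2, B) = T1.
Delete trivial equation string = string.
Delete trivial equation string = string.
Bind T1 := pair(T2, B); no other remaining equation mentions T1.
Decompose tree/1: tup3(nat, pair(B, string), tup3(char, char, char)) = tup3(nat, T2, B).
Decompose tup3/3: nat = nat,  pair(B, string) = T2,  tup3(char, char, char) = B.
Delete trivial equation nat = nat.
Bind T2 := pair(B, string); no other remaining equation mentions T2. Substituting into the earlier binding gives T1 := pair(pair(B, string), B).
Bind B := tup3(char, char, char). Substituting into the earlier bindings gives T1 := pair(pair(tup3(char, char, char), string), tup3(char, char, char)), T2 := pair(tup3(char, char, char), string).
MGU = { S2 := char, T1 := pair(pair(tup3(char, char, char), string), tup3(char, char, char)), T2 := pair(tup3(char, char, char), string), B := tup3(char, char, char) }, so T1 := pair(pair(tup3(char, char, char), string), tup3(char, char, char)).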